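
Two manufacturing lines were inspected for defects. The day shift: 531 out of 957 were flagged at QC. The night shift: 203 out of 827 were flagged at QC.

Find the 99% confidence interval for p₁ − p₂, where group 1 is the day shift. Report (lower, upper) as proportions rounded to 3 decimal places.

Sample proportions: 531/957 = 0.5549, 203/827 = 0.2455.
Each SE is √(p̂(1−p̂)/n): √(0.5549·0.4451/957) = 0.01606 and √(0.2455·0.7545/827) = 0.01497.
SE(p̂₁ − p̂₂) = √(SE₁² + SE₂²) = √(0.0002579236 + 0.0002241009) = 0.02196, since the two samples are independent.
At 99% confidence z* = 2.576; margin = 2.576 × 0.02196 = 0.05657.
The difference is 0.5549 − 0.2455 = 0.3094, so the interval is 0.3094 ± 0.05657 = (0.253, 0.366).

(0.253, 0.366)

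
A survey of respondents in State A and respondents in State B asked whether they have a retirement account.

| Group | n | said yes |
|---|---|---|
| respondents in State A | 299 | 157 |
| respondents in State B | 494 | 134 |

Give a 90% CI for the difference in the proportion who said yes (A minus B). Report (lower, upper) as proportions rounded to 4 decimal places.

p̂₁ = 157/299 = 0.5251 and p̂₂ = 134/494 = 0.2713.
SE₁ = √(p̂₁(1−p̂₁)/n₁) = √(0.5251·0.4749/299) = 0.02888; SE₂ = √(0.2713·0.7287/494) = 0.02000.
Independent samples: SE of the difference = √(SE₁² + SE₂²) = √(0.0008340544 + 0.0004) = 0.03513.
z* for 90% confidence is 1.645, so the margin of error is 1.645 × 0.03513 = 0.05779.
Point estimate p̂₁ − p̂₂ = 0.5251 − 0.2713 = 0.2538.
0.2538 ± 0.05779 → (0.1960, 0.3116).

(0.1960, 0.3116)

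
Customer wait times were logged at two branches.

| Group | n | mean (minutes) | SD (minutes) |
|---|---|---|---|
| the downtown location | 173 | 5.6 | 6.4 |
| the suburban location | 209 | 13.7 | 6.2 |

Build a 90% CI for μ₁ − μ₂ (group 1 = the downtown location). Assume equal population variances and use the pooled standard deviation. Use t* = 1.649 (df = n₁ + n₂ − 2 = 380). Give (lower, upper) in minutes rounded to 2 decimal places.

Pooled variance s_p² = [172·6.4² + 208·6.2²] / (173+209−2) = 39.5806, so s_p = 6.2913.
SE_diff = s_p·√(1/n₁ + 1/n₂) = 6.2913·√(1/173 + 1/209) = 0.6467.
t* = 1.649; margin = 1.649 × 0.6467 = 1.0664.
Difference = 5.6 − 13.7 = -8.1000.
-8.1000 ± 1.0664 → (-9.17, -7.03).

(-9.17, -7.03)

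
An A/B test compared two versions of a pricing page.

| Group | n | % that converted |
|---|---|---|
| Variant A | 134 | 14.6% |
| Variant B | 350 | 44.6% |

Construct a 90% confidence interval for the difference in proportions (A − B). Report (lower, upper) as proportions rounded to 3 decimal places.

(-0.367, -0.233)

The two standard errors are √(0.1460×0.8540/134) = 0.03050 and √(0.4460×0.5540/350) = 0.02657.
Because the samples are independent, SE_diff = √(0.03050² + 0.02657²) = 0.04045.
Using z* = 1.645 for 90%, ME = 1.645 × 0.04045 = 0.06654.
p̂₁ − p̂₂ = -0.3000; interval -0.3000 ± 0.06654 gives (-0.367, -0.233).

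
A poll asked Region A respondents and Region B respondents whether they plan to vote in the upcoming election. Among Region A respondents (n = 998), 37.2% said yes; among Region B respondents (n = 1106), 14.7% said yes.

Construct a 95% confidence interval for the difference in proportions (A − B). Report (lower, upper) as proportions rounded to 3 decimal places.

The two standard errors are √(0.3720×0.6280/998) = 0.01530 and √(0.1470×0.8530/1106) = 0.01065.
Because the samples are independent, SE_diff = √(0.01530² + 0.01065²) = 0.01864.
Using z* = 1.960 for 95%, ME = 1.960 × 0.01864 = 0.03653.
p̂₁ − p̂₂ = 0.2250; interval 0.2250 ± 0.03653 gives (0.188, 0.262).

(0.188, 0.262)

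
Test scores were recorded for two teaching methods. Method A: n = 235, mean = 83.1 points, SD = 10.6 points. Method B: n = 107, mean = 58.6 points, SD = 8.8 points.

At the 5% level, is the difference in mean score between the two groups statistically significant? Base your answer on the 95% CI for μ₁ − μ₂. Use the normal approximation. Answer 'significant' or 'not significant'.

Per-group SEs: s₁/√n₁ = 10.6/√235 = 0.6915, s₂/√n₂ = 8.8/√107 = 0.8507.
Unpooled SE of the difference: √(0.47817225 + 0.72369049) = 1.0963.
Margin of error = z* · SE = 1.960 × 1.0963 = 2.1487.
x̄₁ − x̄₂ = 83.1 − 58.6 = 24.5000.
CI: 24.5000 ± 2.1487 = (22.3513, 26.6487).
The interval (22.3513, 26.6487) does not contain 0, so the difference is significant.

significant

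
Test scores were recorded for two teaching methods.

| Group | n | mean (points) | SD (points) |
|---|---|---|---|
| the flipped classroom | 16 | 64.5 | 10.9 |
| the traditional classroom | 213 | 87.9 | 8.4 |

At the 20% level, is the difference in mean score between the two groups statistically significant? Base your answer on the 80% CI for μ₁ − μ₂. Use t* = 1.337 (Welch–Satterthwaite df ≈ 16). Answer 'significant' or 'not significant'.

significant

SE₁ = s₁/√n₁ = 10.9/√16 = 2.7250; SE₂ = 8.4/√213 = 0.5756.
Independent samples, unequal variances: SE_diff = √(SE₁² + SE₂²) = √(7.425625 + 0.33131536) = 2.7851.
t* = 1.337, so margin of error = 1.337 × 2.7851 = 3.7237.
Difference in means = 64.5 − 87.9 = -23.4000.
-23.4000 ± 3.7237 → (-27.1237, -19.6763).
The interval (-27.1237, -19.6763) does not contain 0, so the difference is significant.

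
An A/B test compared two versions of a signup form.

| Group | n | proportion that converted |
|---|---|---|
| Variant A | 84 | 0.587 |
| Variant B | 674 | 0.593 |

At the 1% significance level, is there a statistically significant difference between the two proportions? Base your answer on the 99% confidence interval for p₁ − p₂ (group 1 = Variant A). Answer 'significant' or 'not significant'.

The two standard errors are √(0.5870×0.4130/84) = 0.05372 and √(0.5930×0.4070/674) = 0.01892.
Because the samples are independent, SE_diff = √(0.05372² + 0.01892²) = 0.05695.
Using z* = 2.576 for 99%, ME = 2.576 × 0.05695 = 0.14670.
p̂₁ − p̂₂ = -0.0060; interval -0.0060 ± 0.14670 gives (-0.15270, 0.14070).
The interval (-0.15270, 0.14070) contains 0, so the difference is not significant.

not significant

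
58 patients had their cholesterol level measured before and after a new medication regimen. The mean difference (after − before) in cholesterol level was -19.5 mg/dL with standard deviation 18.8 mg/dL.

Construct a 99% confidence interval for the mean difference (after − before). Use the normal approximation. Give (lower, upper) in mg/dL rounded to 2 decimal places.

(-25.86, -13.14)

Paired design: SE = s_d/√n = 18.8/√58 = 2.4686.
z* = 2.576; margin of error = 2.576 × 2.4686 = 6.3591.
-19.5 ± 6.3591 → (-25.86, -13.14).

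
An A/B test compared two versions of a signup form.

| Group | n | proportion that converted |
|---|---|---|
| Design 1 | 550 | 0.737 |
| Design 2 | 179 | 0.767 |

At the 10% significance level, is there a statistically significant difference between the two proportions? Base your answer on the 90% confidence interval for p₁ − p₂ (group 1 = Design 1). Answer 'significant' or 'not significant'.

Each SE is √(p̂(1−p̂)/n): √(0.7370·0.2630/550) = 0.01877 and √(0.7670·0.2330/179) = 0.03160.
SE(p̂₁ − p̂₂) = √(SE₁² + SE₂²) = √(0.0003523129 + 0.00099856) = 0.03675, since the two samples are independent.
At 90% confidence z* = 1.645; margin = 1.645 × 0.03675 = 0.06045.
The difference is 0.7370 − 0.7670 = -0.0300, so the interval is -0.0300 ± 0.06045 = (-0.09045, 0.03045).
The interval (-0.09045, 0.03045) contains 0, so the difference is not significant.

not significant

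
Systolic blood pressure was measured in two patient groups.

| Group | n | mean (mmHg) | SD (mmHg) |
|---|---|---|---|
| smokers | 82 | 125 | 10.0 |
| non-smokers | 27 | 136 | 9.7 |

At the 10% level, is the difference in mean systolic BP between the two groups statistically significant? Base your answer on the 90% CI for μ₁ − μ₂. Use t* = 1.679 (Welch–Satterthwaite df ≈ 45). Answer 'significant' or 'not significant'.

SE₁ = s₁/√n₁ = 10.0/√82 = 1.1043; SE₂ = 9.7/√27 = 1.8668.
Independent samples, unequal variances: SE_diff = √(SE₁² + SE₂²) = √(1.21947849 + 3.48494224) = 2.1690.
t* = 1.679, so margin of error = 1.679 × 2.1690 = 3.6418.
Difference in means = 125 − 136 = -11.0000.
-11.0000 ± 3.6418 → (-14.6418, -7.3582).
The interval (-14.6418, -7.3582) does not contain 0, so the difference is significant.

significant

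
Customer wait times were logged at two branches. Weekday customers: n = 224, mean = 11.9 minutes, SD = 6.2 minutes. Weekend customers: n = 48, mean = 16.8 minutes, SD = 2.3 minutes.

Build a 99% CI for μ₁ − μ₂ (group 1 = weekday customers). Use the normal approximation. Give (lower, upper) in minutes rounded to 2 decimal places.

Standard errors of each mean: 6.2/√224 = 0.4143 and 2.3/√48 = 0.3320.
SE(x̄₁ − x̄₂) = √(0.4143² + 0.3320²) = 0.5309 for independent samples with unequal variances.
With z* = 2.576, the margin is 2.576 × 0.5309 = 1.3676.
x̄₁ − x̄₂ = 11.9 − 16.8 = -4.9000; the interval is -4.9000 ± 1.3676 = (-6.27, -3.53).

(-6.27, -3.53)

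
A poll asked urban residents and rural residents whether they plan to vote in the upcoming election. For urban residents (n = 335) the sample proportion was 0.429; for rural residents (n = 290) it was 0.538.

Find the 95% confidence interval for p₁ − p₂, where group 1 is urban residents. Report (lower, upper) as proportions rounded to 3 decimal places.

(-0.187, -0.031)

Each SE is √(p̂(1−p̂)/n): √(0.4290·0.5710/335) = 0.02704 and √(0.5380·0.4620/290) = 0.02928.
SE(p̂₁ − p̂₂) = √(SE₁² + SE₂²) = √(0.0007311616 + 0.0008573184) = 0.03986, since the two samples are independent.
At 95% confidence z* = 1.960; margin = 1.960 × 0.03986 = 0.07813.
The difference is 0.4290 − 0.5380 = -0.1090, so the interval is -0.1090 ± 0.07813 = (-0.187, -0.031).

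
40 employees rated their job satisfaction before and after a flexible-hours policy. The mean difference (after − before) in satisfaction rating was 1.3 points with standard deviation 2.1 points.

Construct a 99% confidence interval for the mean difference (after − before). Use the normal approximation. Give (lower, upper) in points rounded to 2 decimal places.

This is a matched-pairs design, so SE = s_d/√n = 2.1/√40 = 0.3320.
Margin = 2.576 × 0.3320 = 0.8552; the interval is 1.3 ± 0.8552 = (0.44, 2.16).

(0.44, 2.16)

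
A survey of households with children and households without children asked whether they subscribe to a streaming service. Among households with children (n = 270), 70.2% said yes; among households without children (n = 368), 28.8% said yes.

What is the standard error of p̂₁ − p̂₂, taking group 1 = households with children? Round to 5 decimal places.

0.03650

Each SE is √(p̂(1−p̂)/n): √(0.7020·0.2980/270) = 0.02784 and √(0.2880·0.7120/368) = 0.02361.
SE(p̂₁ − p̂₂) = √(SE₁² + SE₂²) = √(0.0007750656 + 0.0005574321) = 0.03650, since the two samples are independent.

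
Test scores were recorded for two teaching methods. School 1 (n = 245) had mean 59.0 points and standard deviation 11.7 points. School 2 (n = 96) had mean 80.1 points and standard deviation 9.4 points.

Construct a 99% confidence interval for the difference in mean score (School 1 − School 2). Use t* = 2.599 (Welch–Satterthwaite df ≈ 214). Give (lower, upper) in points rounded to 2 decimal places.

Standard errors of each mean: 11.7/√245 = 0.7475 and 9.4/√96 = 0.9594.
SE(x̄₁ − x̄₂) = √(0.7475² + 0.9594²) = 1.2162 for independent samples with unequal variances.
With t* = 2.599, the margin is 2.599 × 1.2162 = 3.1609.
x̄₁ − x̄₂ = 59.0 − 80.1 = -21.1000; the interval is -21.1000 ± 3.1609 = (-24.26, -17.94).

(-24.26, -17.94)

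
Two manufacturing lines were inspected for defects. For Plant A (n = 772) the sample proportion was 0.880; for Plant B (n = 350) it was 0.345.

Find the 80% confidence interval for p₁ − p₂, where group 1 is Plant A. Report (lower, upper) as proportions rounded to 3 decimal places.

Each SE is √(p̂(1−p̂)/n): √(0.8800·0.1200/772) = 0.01170 and √(0.3450·0.6550/350) = 0.02541.
SE(p̂₁ − p̂₂) = √(SE₁² + SE₂²) = √(0.00013689 + 0.0006456681) = 0.02797, since the two samples are independent.
At 80% confidence z* = 1.282; margin = 1.282 × 0.02797 = 0.03586.
The difference is 0.8800 − 0.3450 = 0.5350, so the interval is 0.5350 ± 0.03586 = (0.499, 0.571).

(0.499, 0.571)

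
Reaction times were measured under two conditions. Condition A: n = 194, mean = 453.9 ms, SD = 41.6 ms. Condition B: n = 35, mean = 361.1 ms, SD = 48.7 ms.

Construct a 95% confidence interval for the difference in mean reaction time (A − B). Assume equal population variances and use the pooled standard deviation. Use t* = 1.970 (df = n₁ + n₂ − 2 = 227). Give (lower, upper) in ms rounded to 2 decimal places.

(77.34, 108.26)

Pooled variance s_p² = [193·41.6² + 34·48.7²] / (194+35−2) = 1826.5883, so s_p = 42.7386.
SE_diff = s_p·√(1/n₁ + 1/n₂) = 42.7386·√(1/194 + 1/35) = 7.8488.
t* = 1.970; margin = 1.970 × 7.8488 = 15.4621.
Difference = 453.9 − 361.1 = 92.8000.
92.8000 ± 15.4621 → (77.34, 108.26).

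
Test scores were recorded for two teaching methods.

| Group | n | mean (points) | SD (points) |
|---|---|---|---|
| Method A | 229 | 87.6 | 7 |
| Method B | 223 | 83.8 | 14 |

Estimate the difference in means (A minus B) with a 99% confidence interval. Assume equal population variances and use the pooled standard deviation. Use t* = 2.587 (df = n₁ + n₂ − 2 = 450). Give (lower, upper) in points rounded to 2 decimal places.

(1.12, 6.48)

s_p = √[((n₁−1)s₁² + (n₂−1)s₂²)/(n₁+n₂−2)] = √[(228·7² + 222·14²)/450] = 11.0236.
SE = 11.0236·√(1/229 + 1/223) = 1.0371.
With t* = 2.587, margin = 2.587 × 1.0371 = 2.6830.
x̄₁ − x̄₂ = 87.6 − 83.8 = 3.8000; interval 3.8000 ± 2.6830 = (1.12, 6.48).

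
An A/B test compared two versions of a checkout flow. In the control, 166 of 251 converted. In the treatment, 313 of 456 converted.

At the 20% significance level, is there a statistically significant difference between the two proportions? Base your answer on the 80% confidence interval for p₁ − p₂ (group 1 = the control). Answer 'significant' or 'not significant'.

Sample proportions: 166/251 = 0.6614, 313/456 = 0.6864.
Each SE is √(p̂(1−p̂)/n): √(0.6614·0.3386/251) = 0.02987 and √(0.6864·0.3136/456) = 0.02173.
SE(p̂₁ − p̂₂) = √(SE₁² + SE₂²) = √(0.0008922169 + 0.0004721929) = 0.03694, since the two samples are independent.
At 80% confidence z* = 1.282; margin = 1.282 × 0.03694 = 0.04736.
The difference is 0.6614 − 0.6864 = -0.0250, so the interval is -0.0250 ± 0.04736 = (-0.07236, 0.02236).
The interval (-0.07236, 0.02236) contains 0, so the difference is not significant.

not significant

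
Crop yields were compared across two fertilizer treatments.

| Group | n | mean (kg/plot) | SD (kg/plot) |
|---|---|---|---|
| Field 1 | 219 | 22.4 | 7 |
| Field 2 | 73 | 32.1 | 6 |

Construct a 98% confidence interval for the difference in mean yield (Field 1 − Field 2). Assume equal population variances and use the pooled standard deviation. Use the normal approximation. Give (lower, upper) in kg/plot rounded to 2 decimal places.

(-11.83, -7.57)

Pooled variance s_p² = [218·7² + 72·6²] / (219+73−2) = 45.7724, so s_p = 6.7655.
SE_diff = s_p·√(1/n₁ + 1/n₂) = 6.7655·√(1/219 + 1/73) = 0.9143.
z* = 2.326; margin = 2.326 × 0.9143 = 2.1267.
Difference = 22.4 − 32.1 = -9.7000.
-9.7000 ± 2.1267 → (-11.83, -7.57).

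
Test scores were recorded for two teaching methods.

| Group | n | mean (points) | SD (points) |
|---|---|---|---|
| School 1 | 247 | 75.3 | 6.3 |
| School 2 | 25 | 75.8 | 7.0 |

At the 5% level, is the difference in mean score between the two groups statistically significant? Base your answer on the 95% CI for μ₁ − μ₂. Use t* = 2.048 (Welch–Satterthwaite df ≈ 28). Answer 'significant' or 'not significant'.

Standard errors of each mean: 6.3/√247 = 0.4009 and 7.0/√25 = 1.4000.
SE(x̄₁ − x̄₂) = √(0.4009² + 1.4000²) = 1.4563 for independent samples with unequal variances.
With t* = 2.048, the margin is 2.048 × 1.4563 = 2.9825.
x̄₁ − x̄₂ = 75.3 − 75.8 = -0.5000; the interval is -0.5000 ± 2.9825 = (-3.4825, 2.4825).
The interval (-3.4825, 2.4825) contains 0, so the difference is not significant.

not significant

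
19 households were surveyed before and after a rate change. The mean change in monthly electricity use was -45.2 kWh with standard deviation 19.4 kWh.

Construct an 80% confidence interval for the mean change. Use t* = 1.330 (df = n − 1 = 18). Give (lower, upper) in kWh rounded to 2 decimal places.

(-51.12, -39.28)

Paired design: SE = s_d/√n = 19.4/√19 = 4.4507.
t* = 1.330; margin of error = 1.330 × 4.4507 = 5.9194.
-45.2 ± 5.9194 → (-51.12, -39.28).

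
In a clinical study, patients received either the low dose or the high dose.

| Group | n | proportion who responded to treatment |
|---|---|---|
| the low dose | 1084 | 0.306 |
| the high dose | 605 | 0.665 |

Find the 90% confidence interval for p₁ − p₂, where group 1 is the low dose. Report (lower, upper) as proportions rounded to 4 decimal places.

Each SE is √(p̂(1−p̂)/n): √(0.3060·0.6940/1084) = 0.01400 and √(0.6650·0.3350/605) = 0.01919.
SE(p̂₁ − p̂₂) = √(SE₁² + SE₂²) = √(0.000196 + 0.0003682561) = 0.02375, since the two samples are independent.
At 90% confidence z* = 1.645; margin = 1.645 × 0.02375 = 0.03907.
The difference is 0.3060 − 0.6650 = -0.3590, so the interval is -0.3590 ± 0.03907 = (-0.3981, -0.3199).

(-0.3981, -0.3199)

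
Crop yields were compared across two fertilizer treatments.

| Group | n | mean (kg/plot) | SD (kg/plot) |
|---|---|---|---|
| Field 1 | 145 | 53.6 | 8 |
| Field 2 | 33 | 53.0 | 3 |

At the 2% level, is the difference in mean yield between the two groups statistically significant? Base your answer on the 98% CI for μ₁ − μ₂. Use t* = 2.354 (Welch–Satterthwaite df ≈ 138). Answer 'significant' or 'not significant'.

Standard errors of each mean: 8/√145 = 0.6644 and 3/√33 = 0.5222.
SE(x̄₁ − x̄₂) = √(0.6644² + 0.5222²) = 0.8451 for independent samples with unequal variances.
With t* = 2.354, the margin is 2.354 × 0.8451 = 1.9894.
x̄₁ − x̄₂ = 53.6 − 53.0 = 0.6000; the interval is 0.6000 ± 1.9894 = (-1.3894, 2.5894).
The interval (-1.3894, 2.5894) contains 0, so the difference is not significant.

not significant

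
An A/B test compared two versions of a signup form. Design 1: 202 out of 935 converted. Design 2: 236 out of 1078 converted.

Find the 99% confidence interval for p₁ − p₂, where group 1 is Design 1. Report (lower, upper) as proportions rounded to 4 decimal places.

(-0.0504, 0.0446)

Sample proportions: 202/935 = 0.2160, 236/1078 = 0.2189.
Each SE is √(p̂(1−p̂)/n): √(0.2160·0.7840/935) = 0.01346 and √(0.2189·0.7811/1078) = 0.01259.
SE(p̂₁ − p̂₂) = √(SE₁² + SE₂²) = √(0.0001811716 + 0.0001585081) = 0.01843, since the two samples are independent.
At 99% confidence z* = 2.576; margin = 2.576 × 0.01843 = 0.04748.
The difference is 0.2160 − 0.2189 = -0.0029, so the interval is -0.0029 ± 0.04748 = (-0.0504, 0.0446).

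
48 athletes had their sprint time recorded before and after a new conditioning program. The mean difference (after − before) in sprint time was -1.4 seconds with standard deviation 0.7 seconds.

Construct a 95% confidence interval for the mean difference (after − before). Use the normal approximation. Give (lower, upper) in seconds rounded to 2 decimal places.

Paired design: SE = s_d/√n = 0.7/√48 = 0.1010.
z* = 1.960; margin of error = 1.960 × 0.1010 = 0.1980.
-1.4 ± 0.1980 → (-1.60, -1.20).

(-1.60, -1.20)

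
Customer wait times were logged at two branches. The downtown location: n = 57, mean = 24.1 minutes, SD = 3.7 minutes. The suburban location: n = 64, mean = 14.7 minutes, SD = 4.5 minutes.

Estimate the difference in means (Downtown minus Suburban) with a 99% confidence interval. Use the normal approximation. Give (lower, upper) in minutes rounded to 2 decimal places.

Standard errors of each mean: 3.7/√57 = 0.4901 and 4.5/√64 = 0.5625.
SE(x̄₁ − x̄₂) = √(0.4901² + 0.5625²) = 0.7461 for independent samples with unequal variances.
With z* = 2.576, the margin is 2.576 × 0.7461 = 1.9220.
x̄₁ − x̄₂ = 24.1 − 14.7 = 9.4000; the interval is 9.4000 ± 1.9220 = (7.48, 11.32).

(7.48, 11.32)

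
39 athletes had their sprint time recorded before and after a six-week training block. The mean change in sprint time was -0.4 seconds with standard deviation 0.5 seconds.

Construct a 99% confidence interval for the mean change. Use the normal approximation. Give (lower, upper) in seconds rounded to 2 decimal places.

This is a matched-pairs design, so SE = s_d/√n = 0.5/√39 = 0.0801.
Margin = 2.576 × 0.0801 = 0.2063; the interval is -0.4 ± 0.2063 = (-0.61, -0.19).

(-0.61, -0.19)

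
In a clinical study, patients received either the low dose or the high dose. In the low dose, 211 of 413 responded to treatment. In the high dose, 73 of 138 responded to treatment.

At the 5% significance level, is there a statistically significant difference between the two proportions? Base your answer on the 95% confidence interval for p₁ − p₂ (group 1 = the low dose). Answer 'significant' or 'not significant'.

Sample proportions: 211/413 = 0.5109, 73/138 = 0.5290.
Each SE is √(p̂(1−p̂)/n): √(0.5109·0.4891/413) = 0.02460 and √(0.5290·0.4710/138) = 0.04249.
SE(p̂₁ − p̂₂) = √(SE₁² + SE₂²) = √(0.00060516 + 0.0018054001) = 0.04910, since the two samples are independent.
At 95% confidence z* = 1.960; margin = 1.960 × 0.04910 = 0.09624.
The difference is 0.5109 − 0.5290 = -0.0181, so the interval is -0.0181 ± 0.09624 = (-0.11434, 0.07814).
The interval (-0.11434, 0.07814) contains 0, so the difference is not significant.

not significant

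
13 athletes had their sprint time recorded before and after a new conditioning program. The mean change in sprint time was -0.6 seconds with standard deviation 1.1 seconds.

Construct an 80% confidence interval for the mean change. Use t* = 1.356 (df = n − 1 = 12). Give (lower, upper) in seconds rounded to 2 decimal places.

Paired design: SE = s_d/√n = 1.1/√13 = 0.3051.
t* = 1.356; margin of error = 1.356 × 0.3051 = 0.4137.
-0.6 ± 0.4137 → (-1.01, -0.19).

(-1.01, -0.19)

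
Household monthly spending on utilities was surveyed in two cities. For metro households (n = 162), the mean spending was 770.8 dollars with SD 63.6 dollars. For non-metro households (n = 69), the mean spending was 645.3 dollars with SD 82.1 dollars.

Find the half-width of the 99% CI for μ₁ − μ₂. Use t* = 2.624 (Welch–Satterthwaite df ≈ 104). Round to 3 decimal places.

Standard errors of each mean: 63.6/√162 = 4.9969 and 82.1/√69 = 9.8837.
SE(x̄₁ − x̄₂) = √(4.9969² + 9.8837²) = 11.0750 for independent samples with unequal variances.
With t* = 2.624, the margin is 2.624 × 11.0750 = 29.0608.

29.061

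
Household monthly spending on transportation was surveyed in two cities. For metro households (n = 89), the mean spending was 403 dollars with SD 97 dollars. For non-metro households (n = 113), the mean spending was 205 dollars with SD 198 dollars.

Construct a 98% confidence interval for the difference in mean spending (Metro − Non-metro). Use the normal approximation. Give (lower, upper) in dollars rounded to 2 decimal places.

Standard errors of each mean: 97/√89 = 10.2820 and 198/√113 = 18.6263.
SE(x̄₁ − x̄₂) = √(10.2820² + 18.6263²) = 21.2758 for independent samples with unequal variances.
With z* = 2.326, the margin is 2.326 × 21.2758 = 49.4875.
x̄₁ − x̄₂ = 403 − 205 = 198.0000; the interval is 198.0000 ± 49.4875 = (148.51, 247.49).

(148.51, 247.49)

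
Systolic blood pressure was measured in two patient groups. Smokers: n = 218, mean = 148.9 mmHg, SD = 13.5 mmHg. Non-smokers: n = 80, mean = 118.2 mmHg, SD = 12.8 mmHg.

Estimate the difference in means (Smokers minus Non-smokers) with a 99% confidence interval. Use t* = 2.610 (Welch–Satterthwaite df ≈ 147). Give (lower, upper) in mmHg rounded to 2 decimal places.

(26.27, 35.13)

Per-group SEs: s₁/√n₁ = 13.5/√218 = 0.9143, s₂/√n₂ = 12.8/√80 = 1.4311.
Unpooled SE of the difference: √(0.83594449 + 2.04804721) = 1.6982.
Margin of error = t* · SE = 2.610 × 1.6982 = 4.4323.
x̄₁ − x̄₂ = 148.9 − 118.2 = 30.7000.
CI: 30.7000 ± 4.4323 = (26.27, 35.13).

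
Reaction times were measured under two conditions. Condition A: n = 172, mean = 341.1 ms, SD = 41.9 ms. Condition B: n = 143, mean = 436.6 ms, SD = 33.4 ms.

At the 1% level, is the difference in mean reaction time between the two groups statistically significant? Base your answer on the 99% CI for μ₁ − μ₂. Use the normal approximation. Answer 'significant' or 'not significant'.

Standard errors of each mean: 41.9/√172 = 3.1948 and 33.4/√143 = 2.7930.
SE(x̄₁ − x̄₂) = √(3.1948² + 2.7930²) = 4.2435 for independent samples with unequal variances.
With z* = 2.576, the margin is 2.576 × 4.2435 = 10.9313.
x̄₁ − x̄₂ = 341.1 − 436.6 = -95.5000; the interval is -95.5000 ± 10.9313 = (-106.4313, -84.5687).
The interval (-106.4313, -84.5687) does not contain 0, so the difference is significant.

significant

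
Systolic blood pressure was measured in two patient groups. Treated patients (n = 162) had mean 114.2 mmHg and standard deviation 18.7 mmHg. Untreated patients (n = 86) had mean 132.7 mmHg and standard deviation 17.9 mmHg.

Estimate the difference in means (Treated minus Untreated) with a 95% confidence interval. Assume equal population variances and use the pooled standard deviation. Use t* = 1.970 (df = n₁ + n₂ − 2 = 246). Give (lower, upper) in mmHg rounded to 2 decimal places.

Pooled variance s_p² = [161·18.7² + 85·17.9²] / (162+86−2) = 339.5729, so s_p = 18.4275.
SE_diff = s_p·√(1/n₁ + 1/n₂) = 18.4275·√(1/162 + 1/86) = 2.4586.
t* = 1.970; margin = 1.970 × 2.4586 = 4.8434.
Difference = 114.2 − 132.7 = -18.5000.
-18.5000 ± 4.8434 → (-23.34, -13.66).

(-23.34, -13.66)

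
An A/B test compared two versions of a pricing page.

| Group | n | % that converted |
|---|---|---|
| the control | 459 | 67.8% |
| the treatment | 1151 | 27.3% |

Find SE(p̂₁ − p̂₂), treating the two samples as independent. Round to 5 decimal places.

Each SE is √(p̂(1−p̂)/n): √(0.6780·0.3220/459) = 0.02181 and √(0.2730·0.7270/1151) = 0.01313.
SE(p̂₁ − p̂₂) = √(SE₁² + SE₂²) = √(0.0004756761 + 0.0001723969) = 0.02546, since the two samples are independent.

0.02546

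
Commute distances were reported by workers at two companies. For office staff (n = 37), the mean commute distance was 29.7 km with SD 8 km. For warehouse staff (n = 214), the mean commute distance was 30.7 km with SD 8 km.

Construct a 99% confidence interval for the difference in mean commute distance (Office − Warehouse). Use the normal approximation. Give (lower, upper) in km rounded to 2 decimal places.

Per-group SEs: s₁/√n₁ = 8/√37 = 1.3152, s₂/√n₂ = 8/√214 = 0.5469.
Unpooled SE of the difference: √(1.72975104 + 0.29909961) = 1.4244.
Margin of error = z* · SE = 2.576 × 1.4244 = 3.6693.
x̄₁ − x̄₂ = 29.7 − 30.7 = -1.0000.
CI: -1.0000 ± 3.6693 = (-4.67, 2.67).

(-4.67, 2.67)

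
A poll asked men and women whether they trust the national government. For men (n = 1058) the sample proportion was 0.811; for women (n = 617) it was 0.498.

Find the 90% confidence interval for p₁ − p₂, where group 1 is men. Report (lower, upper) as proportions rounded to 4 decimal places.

(0.2744, 0.3516)

Each SE is √(p̂(1−p̂)/n): √(0.8110·0.1890/1058) = 0.01204 and √(0.4980·0.5020/617) = 0.02013.
SE(p̂₁ − p̂₂) = √(SE₁² + SE₂²) = √(0.0001449616 + 0.0004052169) = 0.02346, since the two samples are independent.
At 90% confidence z* = 1.645; margin = 1.645 × 0.02346 = 0.03859.
The difference is 0.8110 − 0.4980 = 0.3130, so the interval is 0.3130 ± 0.03859 = (0.2744, 0.3516).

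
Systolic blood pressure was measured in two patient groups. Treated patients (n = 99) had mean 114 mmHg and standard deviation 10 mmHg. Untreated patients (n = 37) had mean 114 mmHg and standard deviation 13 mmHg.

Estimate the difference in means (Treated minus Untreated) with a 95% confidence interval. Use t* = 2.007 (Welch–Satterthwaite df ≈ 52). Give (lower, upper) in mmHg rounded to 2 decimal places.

(-4.74, 4.74)

SE₁ = s₁/√n₁ = 10/√99 = 1.0050; SE₂ = 13/√37 = 2.1372.
Independent samples, unequal variances: SE_diff = √(SE₁² + SE₂²) = √(1.010025 + 4.56762384) = 2.3617.
t* = 2.007, so margin of error = 2.007 × 2.3617 = 4.7399.
Difference in means = 114 − 114 = 0.0000.
0.0000 ± 4.7399 → (-4.74, 4.74).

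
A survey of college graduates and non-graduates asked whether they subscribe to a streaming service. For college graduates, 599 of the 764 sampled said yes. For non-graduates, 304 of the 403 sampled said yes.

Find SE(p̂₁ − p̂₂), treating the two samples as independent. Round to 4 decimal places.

0.0261

First, p̂₁ = 599/764 = 0.7840; p̂₂ = 304/403 = 0.7543.
The two standard errors are √(0.7840×0.2160/764) = 0.01489 and √(0.7543×0.2457/403) = 0.02144.
Because the samples are independent, SE_diff = √(0.01489² + 0.02144²) = 0.02610.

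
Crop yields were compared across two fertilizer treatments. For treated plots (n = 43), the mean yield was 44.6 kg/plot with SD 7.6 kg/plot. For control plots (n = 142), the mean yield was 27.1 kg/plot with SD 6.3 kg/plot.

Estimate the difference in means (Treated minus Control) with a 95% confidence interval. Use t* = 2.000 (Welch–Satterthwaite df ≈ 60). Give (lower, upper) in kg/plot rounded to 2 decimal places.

(14.95, 20.05)

Standard errors of each mean: 7.6/√43 = 1.1590 and 6.3/√142 = 0.5287.
SE(x̄₁ − x̄₂) = √(1.1590² + 0.5287²) = 1.2739 for independent samples with unequal variances.
With t* = 2.000, the margin is 2.000 × 1.2739 = 2.5478.
x̄₁ − x̄₂ = 44.6 − 27.1 = 17.5000; the interval is 17.5000 ± 2.5478 = (14.95, 20.05).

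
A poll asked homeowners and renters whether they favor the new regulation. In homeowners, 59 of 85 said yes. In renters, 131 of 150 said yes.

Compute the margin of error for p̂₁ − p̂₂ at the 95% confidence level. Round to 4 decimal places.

First, p̂₁ = 59/85 = 0.6941; p̂₂ = 131/150 = 0.8733.
The two standard errors are √(0.6941×0.3059/85) = 0.04998 and √(0.8733×0.1267/150) = 0.02716.
Because the samples are independent, SE_diff = √(0.04998² + 0.02716²) = 0.05688.
Using z* = 1.960 for 95%, ME = 1.960 × 0.05688 = 0.11148.

0.1115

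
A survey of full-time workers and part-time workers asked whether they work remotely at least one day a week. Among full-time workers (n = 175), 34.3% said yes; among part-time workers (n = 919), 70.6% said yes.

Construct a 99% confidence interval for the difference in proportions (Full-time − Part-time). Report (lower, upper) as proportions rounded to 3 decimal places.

The two standard errors are √(0.3430×0.6570/175) = 0.03588 and √(0.7060×0.2940/919) = 0.01503.
Because the samples are independent, SE_diff = √(0.03588² + 0.01503²) = 0.03890.
Using z* = 2.576 for 99%, ME = 2.576 × 0.03890 = 0.10021.
p̂₁ − p̂₂ = -0.3630; interval -0.3630 ± 0.10021 gives (-0.463, -0.263).

(-0.463, -0.263)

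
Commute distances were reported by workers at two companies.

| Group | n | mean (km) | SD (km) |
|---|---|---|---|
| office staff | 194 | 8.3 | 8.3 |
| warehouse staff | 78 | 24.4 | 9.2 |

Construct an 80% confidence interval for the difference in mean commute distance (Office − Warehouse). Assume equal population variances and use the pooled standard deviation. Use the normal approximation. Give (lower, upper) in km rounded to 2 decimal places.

s_p = √[((n₁−1)s₁² + (n₂−1)s₂²)/(n₁+n₂−2)] = √[(193·8.3² + 77·9.2²)/270] = 8.5663.
SE = 8.5663·√(1/194 + 1/78) = 1.1485.
With z* = 1.282, margin = 1.282 × 1.1485 = 1.4724.
x̄₁ − x̄₂ = 8.3 − 24.4 = -16.1000; interval -16.1000 ± 1.4724 = (-17.57, -14.63).

(-17.57, -14.63)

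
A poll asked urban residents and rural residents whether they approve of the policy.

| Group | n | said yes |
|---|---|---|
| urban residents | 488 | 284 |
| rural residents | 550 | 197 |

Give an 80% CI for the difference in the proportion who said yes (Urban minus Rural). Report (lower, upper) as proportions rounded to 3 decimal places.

(0.185, 0.263)

First, p̂₁ = 284/488 = 0.5820; p̂₂ = 197/550 = 0.3582.
The two standard errors are √(0.5820×0.4180/488) = 0.02233 and √(0.3582×0.6418/550) = 0.02044.
Because the samples are independent, SE_diff = √(0.02233² + 0.02044²) = 0.03027.
Using z* = 1.282 for 80%, ME = 1.282 × 0.03027 = 0.03881.
p̂₁ − p̂₂ = 0.2238; interval 0.2238 ± 0.03881 gives (0.185, 0.263).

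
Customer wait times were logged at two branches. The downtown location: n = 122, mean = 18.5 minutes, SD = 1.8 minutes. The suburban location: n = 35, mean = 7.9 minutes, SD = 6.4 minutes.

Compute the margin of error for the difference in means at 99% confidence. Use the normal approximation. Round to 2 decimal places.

2.82

Standard errors of each mean: 1.8/√122 = 0.1630 and 6.4/√35 = 1.0818.
SE(x̄₁ − x̄₂) = √(0.1630² + 1.0818²) = 1.0940 for independent samples with unequal variances.
With z* = 2.576, the margin is 2.576 × 1.0940 = 2.8181.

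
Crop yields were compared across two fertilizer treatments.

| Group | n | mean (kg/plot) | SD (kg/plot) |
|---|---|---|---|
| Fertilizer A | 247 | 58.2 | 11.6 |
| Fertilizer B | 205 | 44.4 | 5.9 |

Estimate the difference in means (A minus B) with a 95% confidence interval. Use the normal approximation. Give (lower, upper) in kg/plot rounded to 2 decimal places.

(12.14, 15.46)

Standard errors of each mean: 11.6/√247 = 0.7381 and 5.9/√205 = 0.4121.
SE(x̄₁ − x̄₂) = √(0.7381² + 0.4121²) = 0.8454 for independent samples with unequal variances.
With z* = 1.960, the margin is 1.960 × 0.8454 = 1.6570.
x̄₁ − x̄₂ = 58.2 − 44.4 = 13.8000; the interval is 13.8000 ± 1.6570 = (12.14, 15.46).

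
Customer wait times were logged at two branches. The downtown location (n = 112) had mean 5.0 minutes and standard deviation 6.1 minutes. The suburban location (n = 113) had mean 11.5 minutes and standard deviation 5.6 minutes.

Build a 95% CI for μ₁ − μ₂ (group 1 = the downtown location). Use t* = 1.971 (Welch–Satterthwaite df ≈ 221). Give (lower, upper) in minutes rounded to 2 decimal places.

(-8.04, -4.96)

Standard errors of each mean: 6.1/√112 = 0.5764 and 5.6/√113 = 0.5268.
SE(x̄₁ − x̄₂) = √(0.5764² + 0.5268²) = 0.7809 for independent samples with unequal variances.
With t* = 1.971, the margin is 1.971 × 0.7809 = 1.5392.
x̄₁ − x̄₂ = 5.0 − 11.5 = -6.5000; the interval is -6.5000 ± 1.5392 = (-8.04, -4.96).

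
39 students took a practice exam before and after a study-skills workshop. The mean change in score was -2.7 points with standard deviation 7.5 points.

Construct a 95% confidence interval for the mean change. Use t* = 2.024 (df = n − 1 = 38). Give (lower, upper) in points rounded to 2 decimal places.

Paired design: SE = s_d/√n = 7.5/√39 = 1.2010.
t* = 2.024; margin of error = 2.024 × 1.2010 = 2.4308.
-2.7 ± 2.4308 → (-5.13, -0.27).

(-5.13, -0.27)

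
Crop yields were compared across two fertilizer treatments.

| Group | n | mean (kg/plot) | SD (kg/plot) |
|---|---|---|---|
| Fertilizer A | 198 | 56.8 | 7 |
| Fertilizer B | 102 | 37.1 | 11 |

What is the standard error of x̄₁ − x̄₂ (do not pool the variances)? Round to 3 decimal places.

1.197

Per-group SEs: s₁/√n₁ = 7/√198 = 0.4975, s₂/√n₂ = 11/√102 = 1.0892.
Unpooled SE of the difference: √(0.24750625 + 1.18635664) = 1.1974.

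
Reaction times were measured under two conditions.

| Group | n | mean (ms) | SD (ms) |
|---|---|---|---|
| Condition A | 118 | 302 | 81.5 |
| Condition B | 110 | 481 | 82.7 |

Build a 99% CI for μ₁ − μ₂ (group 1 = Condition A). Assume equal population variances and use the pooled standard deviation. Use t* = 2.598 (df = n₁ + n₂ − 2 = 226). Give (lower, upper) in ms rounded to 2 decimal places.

(-207.26, -150.74)

Pooled variance s_p² = [117·81.5² + 109·82.7²] / (118+110−2) = 6737.2826, so s_p = 82.0810.
SE_diff = s_p·√(1/n₁ + 1/n₂) = 82.0810·√(1/118 + 1/110) = 10.8786.
t* = 2.598; margin = 2.598 × 10.8786 = 28.2626.
Difference = 302 − 481 = -179.0000.
-179.0000 ± 28.2626 → (-207.26, -150.74).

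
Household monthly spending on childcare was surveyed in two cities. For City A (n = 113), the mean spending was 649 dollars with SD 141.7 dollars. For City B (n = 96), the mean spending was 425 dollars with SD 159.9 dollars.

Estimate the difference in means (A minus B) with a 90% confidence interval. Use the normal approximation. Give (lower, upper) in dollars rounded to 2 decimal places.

SE₁ = s₁/√n₁ = 141.7/√113 = 13.3300; SE₂ = 159.9/√96 = 16.3197.
Independent samples, unequal variances: SE_diff = √(SE₁² + SE₂²) = √(177.6889 + 266.33260809) = 21.0718.
z* = 1.645, so margin of error = 1.645 × 21.0718 = 34.6631.
Difference in means = 649 − 425 = 224.0000.
224.0000 ± 34.6631 → (189.34, 258.66).

(189.34, 258.66)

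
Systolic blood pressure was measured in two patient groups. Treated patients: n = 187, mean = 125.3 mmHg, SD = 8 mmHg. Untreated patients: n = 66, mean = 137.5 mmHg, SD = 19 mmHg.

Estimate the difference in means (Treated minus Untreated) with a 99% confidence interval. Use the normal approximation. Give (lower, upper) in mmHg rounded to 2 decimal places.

(-18.41, -5.99)

Standard errors of each mean: 8/√187 = 0.5850 and 19/√66 = 2.3387.
SE(x̄₁ − x̄₂) = √(0.5850² + 2.3387²) = 2.4108 for independent samples with unequal variances.
With z* = 2.576, the margin is 2.576 × 2.4108 = 6.2102.
x̄₁ − x̄₂ = 125.3 − 137.5 = -12.2000; the interval is -12.2000 ± 6.2102 = (-18.41, -5.99).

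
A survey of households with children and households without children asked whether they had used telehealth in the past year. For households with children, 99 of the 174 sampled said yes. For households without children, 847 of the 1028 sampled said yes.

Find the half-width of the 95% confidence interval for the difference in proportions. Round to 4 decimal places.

First, p̂₁ = 99/174 = 0.5690; p̂₂ = 847/1028 = 0.8239.
The two standard errors are √(0.5690×0.4310/174) = 0.03754 and √(0.8239×0.1761/1028) = 0.01188.
Because the samples are independent, SE_diff = √(0.03754² + 0.01188²) = 0.03937.
Using z* = 1.960 for 95%, ME = 1.960 × 0.03937 = 0.07717.

0.0772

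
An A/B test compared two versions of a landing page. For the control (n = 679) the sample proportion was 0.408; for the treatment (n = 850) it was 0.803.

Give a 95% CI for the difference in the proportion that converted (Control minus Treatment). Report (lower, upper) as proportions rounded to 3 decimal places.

The two standard errors are √(0.4080×0.5920/679) = 0.01886 and √(0.8030×0.1970/850) = 0.01364.
Because the samples are independent, SE_diff = √(0.01886² + 0.01364²) = 0.02328.
Using z* = 1.960 for 95%, ME = 1.960 × 0.02328 = 0.04563.
p̂₁ − p̂₂ = -0.3950; interval -0.3950 ± 0.04563 gives (-0.441, -0.349).

(-0.441, -0.349)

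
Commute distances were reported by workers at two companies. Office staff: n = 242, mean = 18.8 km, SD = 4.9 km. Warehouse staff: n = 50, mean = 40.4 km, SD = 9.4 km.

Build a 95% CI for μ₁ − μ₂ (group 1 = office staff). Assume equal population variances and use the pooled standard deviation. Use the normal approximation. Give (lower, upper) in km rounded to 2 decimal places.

(-23.40, -19.80)

Pooled variance s_p² = [241·4.9² + 49·9.4²] / (242+50−2) = 34.8829, so s_p = 5.9062.
SE_diff = s_p·√(1/n₁ + 1/n₂) = 5.9062·√(1/242 + 1/50) = 0.9175.
z* = 1.960; margin = 1.960 × 0.9175 = 1.7983.
Difference = 18.8 − 40.4 = -21.6000.
-21.6000 ± 1.7983 → (-23.40, -19.80).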